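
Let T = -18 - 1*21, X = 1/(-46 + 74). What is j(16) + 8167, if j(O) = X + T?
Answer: 227585/28 ≈ 8128.0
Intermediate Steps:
X = 1/28 ≈ 0.035714
T = -39 (T = -18 - 21 = -39)
j(O) = -1091/28 (j(O) = 1/28 - 39 = -1091/28)
j(16) + 8167 = -1091/28 + 8167 = 227585/28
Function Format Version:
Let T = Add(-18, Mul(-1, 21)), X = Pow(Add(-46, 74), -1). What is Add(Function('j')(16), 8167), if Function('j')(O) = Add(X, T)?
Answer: Rational(227585, 28) ≈ 8128.0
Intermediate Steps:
X = Rational(1, 28) (X = Pow(28, -1) = Rational(1, 28) ≈ 0.035714)
T = -39 (T = Add(-18, -21) = -39)
Function('j')(O) = Rational(-1091, 28) (Function('j')(O) = Add(Rational(1, 28), -39) = Rational(-1091, 28))
Add(Function('j')(16), 8167) = Add(Rational(-1091, 28), 8167) = Rational(227585, 28)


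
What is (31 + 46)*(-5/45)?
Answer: -77/9 ≈ -8.5556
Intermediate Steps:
(31 + 46)*(-5/45) = 77*(-5*1/45) = 77*(-1/9) = -77/9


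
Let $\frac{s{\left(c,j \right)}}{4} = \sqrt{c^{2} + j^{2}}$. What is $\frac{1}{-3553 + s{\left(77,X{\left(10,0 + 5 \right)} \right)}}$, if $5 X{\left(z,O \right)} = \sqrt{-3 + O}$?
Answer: $- \frac{88825}{313223593} - \frac{20 \sqrt{148227}}{313223593} \approx -0.00030817$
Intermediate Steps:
$X{\left(z,O \right)} = \frac{\sqrt{-3 + O}}{5}$
$s{\left(c,j \right)} = 4 \sqrt{c^{2} + j^{2}}$
$\frac{1}{-3553 + s{\left(77,X{\left(10,0 + 5 \right)} \right)}} = \frac{1}{-3553 + 4 \sqrt{77^{2} + \left(\frac{\sqrt{-3 + \left(0 + 5\right)}}{5}\right)^{2}}} = \frac{1}{-3553 + 4 \sqrt{5929 + \left(\frac{\sqrt{-3 + 5}}{5}\right)^{2}}} = \frac{1}{-3553 + 4 \sqrt{5929 + \left(\frac{\sqrt{2}}{5}\right)^{2}}} = \frac{1}{-3553 + 4 \sqrt{5929 + \frac{2}{25}}} = \frac{1}{-3553 + 4 \sqrt{\frac{148227}{25}}} = \frac{1}{-3553 + 4 \frac{\sqrt{148227}}{5}} = \frac{1}{-3553 + \frac{4 \sqrt{148227}}{5}}$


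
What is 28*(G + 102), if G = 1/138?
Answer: 197078/69 ≈ 2856.2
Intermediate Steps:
G = 1/138 ≈ 0.0072464
28*(G + 102) = 28*(1/138 + 102) = 28*(14077/138) = 197078/69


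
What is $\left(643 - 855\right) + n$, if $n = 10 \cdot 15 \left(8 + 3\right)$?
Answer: $1438$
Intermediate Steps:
$n = 1650$ ($n = 150 \cdot 11 = 1650$)
$\left(643 - 855\right) + n = \left(643 - 855\right) + 1650 = -212 + 1650 = 1438$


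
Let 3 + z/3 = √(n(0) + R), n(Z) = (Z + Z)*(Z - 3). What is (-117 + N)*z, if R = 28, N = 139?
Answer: -198 + 132*√7 ≈ 151.24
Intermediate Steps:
n(Z) = 2*Z*(-3 + Z) (n(Z) = (2*Z)*(-3 + Z) = 2*Z*(-3 + Z))
z = -9 + 6*√7 (z = -9 + 3*√(2*0*(-3 + 0) + 28) = -9 + 3*√(2*0*(-3) + 28) = -9 + 3*√(0 + 28) = -9 + 3*√28 = -9 + 3*(2*√7) = -9 + 6*√7 ≈ 6.8745)
(-117 + N)*z = (-117 + 139)*(-9 + 6*√7) = 22*(-9 + 6*√7) = -198 + 132*√7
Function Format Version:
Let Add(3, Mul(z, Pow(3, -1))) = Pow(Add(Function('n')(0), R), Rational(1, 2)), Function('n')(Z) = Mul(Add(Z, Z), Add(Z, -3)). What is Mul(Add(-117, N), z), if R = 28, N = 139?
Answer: Add(-198, Mul(132, Pow(7, Rational(1, 2)))) ≈ 151.24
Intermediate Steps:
Function('n')(Z) = Mul(2, Z, Add(-3, Z)) (Function('n')(Z) = Mul(Mul(2, Z), Add(-3, Z)) = Mul(2, Z, Add(-3, Z)))
z = Add(-9, Mul(6, Pow(7, Rational(1, 2)))) (z = Add(-9, Mul(3, Pow(Add(Mul(2, 0, Add(-3, 0)), 28), Rational(1, 2)))) = Add(-9, Mul(3, Pow(Add(Mul(2, 0, -3), 28), Rational(1, 2)))) = Add(-9, Mul(3, Pow(Add(0, 28), Rational(1, 2)))) = Add(-9, Mul(3, Pow(28, Rational(1, 2)))) = Add(-9, Mul(3, Mul(2, Pow(7, Rational(1, 2))))) = Add(-9, Mul(6, Pow(7, Rational(1, 2)))) ≈ 6.8745)
Mul(Add(-117, N), z) = Mul(Add(-117, 139), Add(-9, Mul(6, Pow(7, Rational(1, 2))))) = Mul(22, Add(-9, Mul(6, Pow(7, Rational(1, 2))))) = Add(-198, Mul(132, Pow(7, Rational(1, 2))))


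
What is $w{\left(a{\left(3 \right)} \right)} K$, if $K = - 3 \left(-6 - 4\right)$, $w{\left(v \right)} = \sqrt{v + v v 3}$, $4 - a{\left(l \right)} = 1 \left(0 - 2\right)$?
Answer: $30 \sqrt{114} \approx 320.31$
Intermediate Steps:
$a{\left(l \right)} = 6$ ($a{\left(l \right)} = 4 - 1 \left(0 - 2\right) = 4 - 1 \left(-2\right) = 4 - -2 = 4 + 2 = 6$)
$w{\left(v \right)} = \sqrt{v + 3 v^{2}}$ ($w{\left(v \right)} = \sqrt{v + v^{2} \cdot 3} = \sqrt{v + 3 v^{2}}$)
$K = 30$ ($K = \left(-3\right) \left(-10\right) = 30$)
$w{\left(a{\left(3 \right)} \right)} K = \sqrt{6 \left(1 + 3 \cdot 6\right)} 30 = \sqrt{6 \left(1 + 18\right)} 30 = \sqrt{6 \cdot 19} \cdot 30 = \sqrt{114} \cdot 30 = 30 \sqrt{114}$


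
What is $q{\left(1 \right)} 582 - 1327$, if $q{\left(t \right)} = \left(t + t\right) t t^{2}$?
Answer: $-163$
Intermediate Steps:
$q{\left(t \right)} = 2 t^{4}$ ($q{\left(t \right)} = 2 t t^{3} = 2 t^{4}$)
$q{\left(1 \right)} 582 - 1327 = 2 \cdot 1^{4} \cdot 582 - 1327 = 2 \cdot 1 \cdot 582 - 1327 = 2 \cdot 582 - 1327 = 1164 - 1327 = -163$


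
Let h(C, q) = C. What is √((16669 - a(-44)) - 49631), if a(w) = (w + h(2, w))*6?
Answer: I*√32710 ≈ 180.86*I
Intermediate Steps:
a(w) = 12 + 6*w (a(w) = (w + 2)*6 = (2 + w)*6 = 12 + 6*w)
√((16669 - a(-44)) - 49631) = √((16669 - (12 + 6*(-44))) - 49631) = √((16669 - (12 - 264)) - 49631) = √((16669 - 1*(-252)) - 49631) = √((16669 + 252) - 49631) = √(16921 - 49631) = √(-32710) = I*√32710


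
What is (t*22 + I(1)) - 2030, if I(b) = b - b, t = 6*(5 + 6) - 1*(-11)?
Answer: -336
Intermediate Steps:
t = 77 (t = 6*11 + 11 = 66 + 11 = 77)
I(b) = 0
(t*22 + I(1)) - 2030 = (77*22 + 0) - 2030 = (1694 + 0) - 2030 = 1694 - 2030 = -336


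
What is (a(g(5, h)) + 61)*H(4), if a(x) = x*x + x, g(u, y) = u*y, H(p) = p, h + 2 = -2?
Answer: 1764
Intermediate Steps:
h = -4 (h = -2 - 2 = -4)
a(x) = x + x² (a(x) = x² + x = x + x²)
(a(g(5, h)) + 61)*H(4) = ((5*(-4))*(1 + 5*(-4)) + 61)*4 = (-20*(1 - 20) + 61)*4 = (-20*(-19) + 61)*4 = (380 + 61)*4 = 441*4 = 1764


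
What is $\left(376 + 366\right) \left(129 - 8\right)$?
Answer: $89782$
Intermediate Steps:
$\left(376 + 366\right) \left(129 - 8\right) = 742 \cdot 121 = 89782$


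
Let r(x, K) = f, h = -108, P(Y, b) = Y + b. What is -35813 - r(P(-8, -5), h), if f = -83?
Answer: -35730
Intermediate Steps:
r(x, K) = -83
-35813 - r(P(-8, -5), h) = -35813 - 1*(-83) = -35813 + 83 = -35730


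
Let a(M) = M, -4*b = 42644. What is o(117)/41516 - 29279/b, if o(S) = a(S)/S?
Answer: 1215557625/442602076 ≈ 2.7464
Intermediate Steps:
b = -10661 (b = -1/4*42644 = -10661)
o(S) = 1 (o(S) = S/S = 1)
o(117)/41516 - 29279/b = 1/41516 - 29279/(-10661) = 1*(1/41516) - 29279*(-1/10661) = 1/41516 + 29279/10661 = 1215557625/442602076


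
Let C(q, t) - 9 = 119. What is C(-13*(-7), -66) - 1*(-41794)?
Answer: 41922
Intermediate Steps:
C(q, t) = 128 (C(q, t) = 9 + 119 = 128)
C(-13*(-7), -66) - 1*(-41794) = 128 - 1*(-41794) = 128 + 41794 = 41922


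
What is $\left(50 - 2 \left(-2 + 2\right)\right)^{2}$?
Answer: $2500$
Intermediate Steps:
$\left(50 - 2 \left(-2 + 2\right)\right)^{2} = \left(50 - 0\right)^{2} = \left(50 + 0\right)^{2} = 50^{2} = 2500$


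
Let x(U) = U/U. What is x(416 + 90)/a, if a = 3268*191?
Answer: 1/624188 ≈ 1.6021e-6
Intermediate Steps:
x(U) = 1
a = 624188
x(416 + 90)/a = 1/624188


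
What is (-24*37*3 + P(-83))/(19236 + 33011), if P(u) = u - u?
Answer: -2664/52247 ≈ -0.050989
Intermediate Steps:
P(u) = 0
(-24*37*3 + P(-83))/(19236 + 33011) = (-24*37*3 + 0)/(19236 + 33011) = (-888*3 + 0)/52247 = (-2664 + 0)*(1/52247) = -2664*1/52247 = -2664/52247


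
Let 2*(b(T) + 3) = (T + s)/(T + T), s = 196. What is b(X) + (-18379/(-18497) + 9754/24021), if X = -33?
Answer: -55427288093/19549923228 ≈ -2.8352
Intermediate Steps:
b(T) = -3 + (196 + T)/(4*T) (b(T) = -3 + ((T + 196)/(T + T))/2 = -3 + ((196 + T)/((2*T)))/2 = -3 + ((196 + T)*(1/(2*T)))/2 = -3 + ((196 + T)/(2*T))/2 = -3 + (196 + T)/(4*T))
b(X) + (-18379/(-18497) + 9754/24021) = (-11/4 + 49/(-33)) + (-18379/(-18497) + 9754/24021) = (-11/4 + 49*(-1/33)) + (-18379*(-1/18497) + 9754*(1/24021)) = (-11/4 - 49/33) + (18379/18497 + 9754/24021) = -559/132 + 621901697/444316437 = -55427288093/19549923228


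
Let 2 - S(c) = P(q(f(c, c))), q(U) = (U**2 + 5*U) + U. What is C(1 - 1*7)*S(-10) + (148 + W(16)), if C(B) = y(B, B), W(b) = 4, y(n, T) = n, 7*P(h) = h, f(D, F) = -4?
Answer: 932/7 ≈ 133.14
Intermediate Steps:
q(U) = U**2 + 6*U
P(h) = h/7
S(c) = 22/7 (S(c) = 2 - (-4*(6 - 4))/7 = 2 - (-4*2)/7 = 2 - (-8)/7 = 2 - 1*(-8/7) = 2 + 8/7 = 22/7)
C(B) = B
C(1 - 1*7)*S(-10) + (148 + W(16)) = (1 - 1*7)*(22/7) + (148 + 4) = (1 - 7)*(22/7) + 152 = -6*22/7 + 152 = -132/7 + 152 = 932/7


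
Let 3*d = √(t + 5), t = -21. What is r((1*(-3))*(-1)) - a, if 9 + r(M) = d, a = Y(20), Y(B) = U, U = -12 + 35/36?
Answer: 73/36 + 4*I/3 ≈ 2.0278 + 1.3333*I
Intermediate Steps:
U = -397/36 (U = -12 + 35*(1/36) = -12 + 35/36 = -397/36 ≈ -11.028)
Y(B) = -397/36
a = -397/36 ≈ -11.028
d = 4*I/3 (d = √(-21 + 5)/3 = √(-16)/3 = (4*I)/3 = 4*I/3 ≈ 1.3333*I)
r(M) = -9 + 4*I/3
r((1*(-3))*(-1)) - a = (-9 + 4*I/3) - 1*(-397/36) = (-9 + 4*I/3) + 397/36 = 73/36 + 4*I/3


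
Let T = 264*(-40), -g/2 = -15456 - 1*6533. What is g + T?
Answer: 33418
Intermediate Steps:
g = 43978 (g = -2*(-15456 - 1*6533) = -2*(-15456 - 6533) = -2*(-21989) = 43978)
T = -10560
g + T = 43978 - 10560 = 33418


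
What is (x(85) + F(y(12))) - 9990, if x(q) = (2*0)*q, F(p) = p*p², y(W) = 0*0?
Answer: -9990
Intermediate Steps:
y(W) = 0
F(p) = p³
x(q) = 0 (x(q) = 0*q = 0)
(x(85) + F(y(12))) - 9990 = (0 + 0³) - 9990 = (0 + 0) - 9990 = 0 - 9990 = -9990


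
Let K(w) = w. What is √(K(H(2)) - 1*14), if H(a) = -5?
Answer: I*√19 ≈ 4.3589*I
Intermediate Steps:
√(K(H(2)) - 1*14) = √(-5 - 1*14) = √(-5 - 14) = √(-19) = I*√19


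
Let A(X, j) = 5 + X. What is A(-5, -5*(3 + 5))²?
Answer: 0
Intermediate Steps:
A(-5, -5*(3 + 5))² = (5 - 5)² = 0² = 0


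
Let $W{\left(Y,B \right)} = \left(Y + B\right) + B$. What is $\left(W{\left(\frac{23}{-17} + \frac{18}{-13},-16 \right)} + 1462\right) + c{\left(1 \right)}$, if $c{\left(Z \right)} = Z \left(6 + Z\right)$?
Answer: $\frac{316972}{221} \approx 1434.3$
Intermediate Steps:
$W{\left(Y,B \right)} = Y + 2 B$ ($W{\left(Y,B \right)} = \left(B + Y\right) + B = Y + 2 B$)
$\left(W{\left(\frac{23}{-17} + \frac{18}{-13},-16 \right)} + 1462\right) + c{\left(1 \right)} = \left(\left(\left(\frac{23}{-17} + \frac{18}{-13}\right) + 2 \left(-16\right)\right) + 1462\right) + 1 \left(6 + 1\right) = \left(\left(\left(23 \left(- \frac{1}{17}\right) + 18 \left(- \frac{1}{13}\right)\right) - 32\right) + 1462\right) + 1 \cdot 7 = \left(\left(\left(- \frac{23}{17} - \frac{18}{13}\right) - 32\right) + 1462\right) + 7 = \left(\left(- \frac{605}{221} - 32\right) + 1462\right) + 7 = \left(- \frac{7677}{221} + 1462\right) + 7 = \frac{315425}{221} + 7 = \frac{316972}{221}$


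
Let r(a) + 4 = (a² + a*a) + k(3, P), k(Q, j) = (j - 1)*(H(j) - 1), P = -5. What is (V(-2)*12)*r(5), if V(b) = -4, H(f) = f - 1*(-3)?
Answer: -3072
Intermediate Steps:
H(f) = 3 + f (H(f) = f + 3 = 3 + f)
k(Q, j) = (-1 + j)*(2 + j) (k(Q, j) = (j - 1)*((3 + j) - 1) = (-1 + j)*(2 + j))
r(a) = 14 + 2*a² (r(a) = -4 + ((a² + a*a) + (-2 - 5 + (-5)²)) = -4 + ((a² + a²) + (-2 - 5 + 25)) = -4 + (2*a² + 18) = -4 + (18 + 2*a²) = 14 + 2*a²)
(V(-2)*12)*r(5) = (-4*12)*(14 + 2*5²) = -48*(14 + 2*25) = -48*(14 + 50) = -48*64 = -3072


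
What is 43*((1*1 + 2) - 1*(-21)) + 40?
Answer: 1072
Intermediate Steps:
43*((1*1 + 2) - 1*(-21)) + 40 = 43*((1 + 2) + 21) + 40 = 43*(3 + 21) + 40 = 43*24 + 40 = 1032 + 40 = 1072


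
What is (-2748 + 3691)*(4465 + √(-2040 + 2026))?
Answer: 4210495 + 943*I*√14 ≈ 4.2105e+6 + 3528.4*I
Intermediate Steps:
(-2748 + 3691)*(4465 + √(-2040 + 2026)) = 943*(4465 + √(-14)) = 943*(4465 + I*√14) = 4210495 + 943*I*√14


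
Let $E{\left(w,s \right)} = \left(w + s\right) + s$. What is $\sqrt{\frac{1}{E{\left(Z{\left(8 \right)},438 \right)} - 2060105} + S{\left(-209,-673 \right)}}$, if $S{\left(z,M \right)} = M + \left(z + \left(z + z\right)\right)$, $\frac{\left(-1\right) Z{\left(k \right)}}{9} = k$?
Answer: $\frac{3 i \sqrt{612548532582289}}{2059301} \approx 36.056 i$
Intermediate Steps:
$Z{\left(k \right)} = - 9 k$
$E{\left(w,s \right)} = w + 2 s$ ($E{\left(w,s \right)} = \left(s + w\right) + s = w + 2 s$)
$S{\left(z,M \right)} = M + 3 z$ ($S{\left(z,M \right)} = M + \left(z + 2 z\right) = M + 3 z$)
$\sqrt{\frac{1}{E{\left(Z{\left(8 \right)},438 \right)} - 2060105} + S{\left(-209,-673 \right)}} = \sqrt{\frac{1}{\left(\left(-9\right) 8 + 2 \cdot 438\right) - 2060105} + \left(-673 + 3 \left(-209\right)\right)} = \sqrt{\frac{1}{\left(-72 + 876\right) - 2060105} - 1300} = \sqrt{\frac{1}{804 - 2060105} - 1300} = \sqrt{\frac{1}{-2059301} - 1300} = \sqrt{- \frac{1}{2059301} - 1300} = \sqrt{- \frac{2677091301}{2059301}} = \frac{3 i \sqrt{612548532582289}}{2059301}$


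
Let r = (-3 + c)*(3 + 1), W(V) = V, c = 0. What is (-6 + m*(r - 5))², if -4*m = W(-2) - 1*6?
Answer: 1600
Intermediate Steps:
m = 2 (m = -(-2 - 1*6)/4 = -(-2 - 6)/4 = -¼*(-8) = 2)
r = -12 (r = (-3 + 0)*(3 + 1) = -3*4 = -12)
(-6 + m*(r - 5))² = (-6 + 2*(-12 - 5))² = (-6 + 2*(-17))² = (-6 - 34)² = (-40)² = 1600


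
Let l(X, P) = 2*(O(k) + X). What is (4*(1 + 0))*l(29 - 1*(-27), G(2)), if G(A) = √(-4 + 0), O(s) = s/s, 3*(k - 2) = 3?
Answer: 456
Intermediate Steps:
k = 3 (k = 2 + (⅓)*3 = 2 + 1 = 3)
O(s) = 1
G(A) = 2*I (G(A) = √(-4) = 2*I)
l(X, P) = 2 + 2*X (l(X, P) = 2*(1 + X) = 2 + 2*X)
(4*(1 + 0))*l(29 - 1*(-27), G(2)) = (4*(1 + 0))*(2 + 2*(29 - 1*(-27))) = (4*1)*(2 + 2*(29 + 27)) = 4*(2 + 2*56) = 4*(2 + 112) = 4*114 = 456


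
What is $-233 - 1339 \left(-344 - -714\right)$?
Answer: $-495663$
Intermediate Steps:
$-233 - 1339 \left(-344 - -714\right) = -233 - 1339 \left(-344 + 714\right) = -233 - 495430 = -495663$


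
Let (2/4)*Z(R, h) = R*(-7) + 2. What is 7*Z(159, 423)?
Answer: -15554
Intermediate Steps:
Z(R, h) = 4 - 14*R (Z(R, h) = 2*(R*(-7) + 2) = 2*(-7*R + 2) = 2*(2 - 7*R) = 4 - 14*R)
7*Z(159, 423) = 7*(4 - 14*159) = 7*(4 - 2226) = 7*(-2222) = -15554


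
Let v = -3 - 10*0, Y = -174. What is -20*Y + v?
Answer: 3477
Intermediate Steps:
v = -3 (v = -3 + 0 = -3)
-20*Y + v = -20*(-174) - 3 = 3480 - 3 = 3477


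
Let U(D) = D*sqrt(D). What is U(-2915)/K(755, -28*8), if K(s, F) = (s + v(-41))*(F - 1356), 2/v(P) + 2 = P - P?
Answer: 583*I*sqrt(2915)/238264 ≈ 0.13211*I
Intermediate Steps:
U(D) = D**(3/2)
v(P) = -1 (v(P) = 2/(-2 + (P - P)) = 2/(-2 + 0) = 2/(-2) = 2*(-1/2) = -1)
K(s, F) = (-1 + s)*(-1356 + F) (K(s, F) = (s - 1)*(F - 1356) = (-1 + s)*(-1356 + F))
U(-2915)/K(755, -28*8) = (-2915)**(3/2)/(1356 - (-28)*8 - 1356*755 - 28*8*755) = (-2915*I*sqrt(2915))/(1356 - 1*(-224) - 1023780 - 224*755) = (-2915*I*sqrt(2915))/(1356 + 224 - 1023780 - 169120) = -2915*I*sqrt(2915)/(-1191320) = -2915*I*sqrt(2915)*(-1/1191320) = 583*I*sqrt(2915)/238264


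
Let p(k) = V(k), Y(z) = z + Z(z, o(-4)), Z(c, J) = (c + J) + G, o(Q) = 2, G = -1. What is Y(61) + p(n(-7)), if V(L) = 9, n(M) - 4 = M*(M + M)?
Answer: 132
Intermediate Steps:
n(M) = 4 + 2*M² (n(M) = 4 + M*(M + M) = 4 + M*(2*M) = 4 + 2*M²)
Z(c, J) = -1 + J + c (Z(c, J) = (c + J) - 1 = (J + c) - 1 = -1 + J + c)
Y(z) = 1 + 2*z (Y(z) = z + (-1 + 2 + z) = z + (1 + z) = 1 + 2*z)
p(k) = 9
Y(61) + p(n(-7)) = (1 + 2*61) + 9 = (1 + 122) + 9 = 123 + 9 = 132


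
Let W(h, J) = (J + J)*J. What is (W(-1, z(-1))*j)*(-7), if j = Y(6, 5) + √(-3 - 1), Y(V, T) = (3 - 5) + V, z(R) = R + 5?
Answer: -896 - 448*I ≈ -896.0 - 448.0*I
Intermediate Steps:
z(R) = 5 + R
Y(V, T) = -2 + V
W(h, J) = 2*J² (W(h, J) = (2*J)*J = 2*J²)
j = 4 + 2*I (j = (-2 + 6) + √(-3 - 1) = 4 + √(-4) = 4 + 2*I ≈ 4.0 + 2.0*I)
(W(-1, z(-1))*j)*(-7) = ((2*(5 - 1)²)*(4 + 2*I))*(-7) = ((2*4²)*(4 + 2*I))*(-7) = ((2*16)*(4 + 2*I))*(-7) = (32*(4 + 2*I))*(-7) = (128 + 64*I)*(-7) = -896 - 448*I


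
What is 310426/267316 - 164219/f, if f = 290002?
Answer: 5765724331/9690271829 ≈ 0.59500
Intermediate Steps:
310426/267316 - 164219/f = 310426/267316 - 164219/290002 = 310426*(1/267316) - 164219*1/290002 = 155213/133658 - 164219/290002 = 5765724331/9690271829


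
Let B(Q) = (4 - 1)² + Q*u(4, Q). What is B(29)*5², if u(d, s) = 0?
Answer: 225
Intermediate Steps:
B(Q) = 9 (B(Q) = (4 - 1)² + Q*0 = 3² + 0 = 9 + 0 = 9)
B(29)*5² = 9*5² = 9*25 = 225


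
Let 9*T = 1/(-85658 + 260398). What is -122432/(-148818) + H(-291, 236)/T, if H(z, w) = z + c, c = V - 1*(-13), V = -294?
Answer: -66935473080464/74409 ≈ -8.9956e+8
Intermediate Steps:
c = -281 (c = -294 - 1*(-13) = -294 + 13 = -281)
T = 1/1572660 (T = 1/(9*(-85658 + 260398)) = (⅑)/174740 = (⅑)*(1/174740) = 1/1572660 ≈ 6.3587e-7)
H(z, w) = -281 + z (H(z, w) = z - 281 = -281 + z)
-122432/(-148818) + H(-291, 236)/T = -122432/(-148818) + (-281 - 291)/(1/1572660) = -122432*(-1/148818) - 572*1572660 = 61216/74409 - 899561520 = -66935473080464/74409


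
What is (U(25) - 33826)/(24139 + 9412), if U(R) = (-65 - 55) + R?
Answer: -33921/33551 ≈ -1.0110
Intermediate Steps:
U(R) = -120 + R
(U(25) - 33826)/(24139 + 9412) = ((-120 + 25) - 33826)/(24139 + 9412) = (-95 - 33826)/33551 = -33921*1/33551 = -33921/33551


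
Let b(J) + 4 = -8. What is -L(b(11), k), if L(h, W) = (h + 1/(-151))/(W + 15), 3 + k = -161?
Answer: -1813/22499 ≈ -0.080581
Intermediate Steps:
b(J) = -12 (b(J) = -4 - 8 = -12)
k = -164 (k = -3 - 161 = -164)
L(h, W) = (-1/151 + h)/(15 + W) (L(h, W) = (h - 1/151)/(15 + W) = (-1/151 + h)/(15 + W))
-L(b(11), k) = -(-1/151 - 12)/(15 - 164) = -(-1813)/((-149)*151) = -(-1)*(-1813)/(149*151) = -1*1813/22499 = -1813/22499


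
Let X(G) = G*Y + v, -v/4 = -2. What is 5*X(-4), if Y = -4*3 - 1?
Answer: 300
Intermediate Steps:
Y = -13 (Y = -12 - 1 = -13)
v = 8 (v = -4*(-2) = 8)
X(G) = 8 - 13*G (X(G) = G*(-13) + 8 = -13*G + 8 = 8 - 13*G)
5*X(-4) = 5*(8 - 13*(-4)) = 5*(8 + 52) = 5*60 = 300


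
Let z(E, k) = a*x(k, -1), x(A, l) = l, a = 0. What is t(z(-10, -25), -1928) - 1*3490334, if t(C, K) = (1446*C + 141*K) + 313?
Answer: -3761869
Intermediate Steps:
z(E, k) = 0 (z(E, k) = 0*(-1) = 0)
t(C, K) = 313 + 141*K + 1446*C (t(C, K) = (141*K + 1446*C) + 313 = 313 + 141*K + 1446*C)
t(z(-10, -25), -1928) - 1*3490334 = (313 + 141*(-1928) + 1446*0) - 1*3490334 = (313 - 271848 + 0) - 3490334 = -271535 - 3490334 = -3761869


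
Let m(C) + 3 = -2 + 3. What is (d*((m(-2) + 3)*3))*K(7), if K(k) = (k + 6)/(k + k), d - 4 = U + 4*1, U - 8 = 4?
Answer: 390/7 ≈ 55.714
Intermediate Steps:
U = 12 (U = 8 + 4 = 12)
d = 20 (d = 4 + (12 + 4*1) = 4 + (12 + 4) = 4 + 16 = 20)
K(k) = (6 + k)/(2*k) (K(k) = (6 + k)/((2*k)) = (6 + k)*(1/(2*k)) = (6 + k)/(2*k))
m(C) = -2 (m(C) = -3 + (-2 + 3) = -3 + 1 = -2)
(d*((m(-2) + 3)*3))*K(7) = (20*((-2 + 3)*3))*((½)*(6 + 7)/7) = (20*(1*3))*((½)*(⅐)*13) = (20*3)*(13/14) = 60*(13/14) = 390/7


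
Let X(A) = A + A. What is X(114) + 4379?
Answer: 4607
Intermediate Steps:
X(A) = 2*A
X(114) + 4379 = 2*114 + 4379 = 228 + 4379 = 4607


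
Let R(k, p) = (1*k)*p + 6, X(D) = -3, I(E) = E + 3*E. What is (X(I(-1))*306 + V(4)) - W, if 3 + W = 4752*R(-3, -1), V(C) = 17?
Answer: -43666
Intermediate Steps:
I(E) = 4*E
R(k, p) = 6 + k*p (R(k, p) = k*p + 6 = 6 + k*p)
W = 42765 (W = -3 + 4752*(6 - 3*(-1)) = -3 + 4752*(6 + 3) = -3 + 4752*9 = -3 + 42768 = 42765)
(X(I(-1))*306 + V(4)) - W = (-3*306 + 17) - 1*42765 = (-918 + 17) - 42765 = -901 - 42765 = -43666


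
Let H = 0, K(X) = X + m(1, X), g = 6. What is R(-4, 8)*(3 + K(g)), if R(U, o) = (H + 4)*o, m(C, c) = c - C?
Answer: 448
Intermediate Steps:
K(X) = -1 + 2*X (K(X) = X + (X - 1*1) = X + (X - 1) = X + (-1 + X) = -1 + 2*X)
R(U, o) = 4*o (R(U, o) = (0 + 4)*o = 4*o)
R(-4, 8)*(3 + K(g)) = (4*8)*(3 + (-1 + 2*6)) = 32*(3 + (-1 + 12)) = 32*(3 + 11) = 32*14 = 448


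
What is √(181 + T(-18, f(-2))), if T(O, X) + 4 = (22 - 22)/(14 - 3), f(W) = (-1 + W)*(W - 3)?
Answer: √177 ≈ 13.304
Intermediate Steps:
f(W) = (-1 + W)*(-3 + W)
T(O, X) = -4 (T(O, X) = -4 + (22 - 22)/(14 - 3) = -4 + 0/11 = -4 + 0*(1/11) = -4 + 0 = -4)
√(181 + T(-18, f(-2))) = √(181 - 4) = √177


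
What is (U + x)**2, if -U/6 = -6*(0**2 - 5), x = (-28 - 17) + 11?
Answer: 45796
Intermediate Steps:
x = -34 (x = -45 + 11 = -34)
U = -180 (U = -(-36)*(0**2 - 5) = -(-36)*(0 - 5) = -(-36)*(-5) = -6*30 = -180)
(U + x)**2 = (-180 - 34)**2 = (-214)**2 = 45796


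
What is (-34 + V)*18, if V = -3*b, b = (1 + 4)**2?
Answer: -1962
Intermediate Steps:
b = 25 (b = 5**2 = 25)
V = -75 (V = -3*25 = -75)
(-34 + V)*18 = (-34 - 75)*18 = -109*18 = -1962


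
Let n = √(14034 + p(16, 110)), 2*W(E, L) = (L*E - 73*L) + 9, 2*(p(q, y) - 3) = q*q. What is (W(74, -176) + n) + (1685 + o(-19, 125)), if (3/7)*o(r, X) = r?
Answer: 9343/6 + √14165 ≈ 1676.2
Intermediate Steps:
p(q, y) = 3 + q²/2 (p(q, y) = 3 + (q*q)/2 = 3 + q²/2)
o(r, X) = 7*r/3
W(E, L) = 9/2 - 73*L/2 + E*L/2 (W(E, L) = ((L*E - 73*L) + 9)/2 = ((E*L - 73*L) + 9)/2 = ((-73*L + E*L) + 9)/2 = (9 - 73*L + E*L)/2 = 9/2 - 73*L/2 + E*L/2)
n = √14165 (n = √(14034 + (3 + (½)*16²)) = √(14034 + (3 + (½)*256)) = √(14034 + (3 + 128)) = √(14034 + 131) = √14165 ≈ 119.02)
(W(74, -176) + n) + (1685 + o(-19, 125)) = ((9/2 - 73/2*(-176) + (½)*74*(-176)) + √14165) + (1685 + (7/3)*(-19)) = ((9/2 + 6424 - 6512) + √14165) + (1685 - 133/3) = (-167/2 + √14165) + 4922/3 = 9343/6 + √14165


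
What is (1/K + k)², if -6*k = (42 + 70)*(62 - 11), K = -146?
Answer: 19319054049/21316 ≈ 9.0632e+5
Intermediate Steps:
k = -952 (k = -(42 + 70)*(62 - 11)/6 = -56*51/3 = -⅙*5712 = -952)
(1/K + k)² = (1/(-146) - 952)² = (-1/146 - 952)² = (-138993/146)² = 19319054049/21316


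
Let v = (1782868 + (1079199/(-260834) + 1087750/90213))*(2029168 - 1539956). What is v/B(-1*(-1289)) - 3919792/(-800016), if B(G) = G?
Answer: 24433233786928878942805577/36109015190310489 ≈ 6.7665e+8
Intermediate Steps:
v = 10261752881145582225614/11765308821 (v = (1782868 + (1079199*(-1/260834) + 1087750*(1/90213)))*489212 = (1782868 + (-1079199/260834 + 1087750/90213))*489212 = (1782868 + 186364404113/23530617642)*489212 = (41952171578561369/23530617642)*489212 = 10261752881145582225614/11765308821 ≈ 8.7220e+11)
v/B(-1*(-1289)) - 3919792/(-800016) = 10261752881145582225614/(11765308821*((-1*(-1289)))) - 3919792/(-800016) = (10261752881145582225614/11765308821)/1289 - 3919792*(-1/800016) = (10261752881145582225614/11765308821)*(1/1289) + 244987/50001 = 10261752881145582225614/15165483070269 + 244987/50001 = 24433233786928878942805577/36109015190310489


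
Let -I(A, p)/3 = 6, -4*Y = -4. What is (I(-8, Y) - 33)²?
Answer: 2601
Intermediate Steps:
Y = 1 (Y = -¼*(-4) = 1)
I(A, p) = -18 (I(A, p) = -3*6 = -18)
(I(-8, Y) - 33)² = (-18 - 33)² = (-51)² = 2601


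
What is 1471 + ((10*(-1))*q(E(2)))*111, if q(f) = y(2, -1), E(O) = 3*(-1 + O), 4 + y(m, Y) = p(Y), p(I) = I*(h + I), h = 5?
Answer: 10351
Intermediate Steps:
p(I) = I*(5 + I)
y(m, Y) = -4 + Y*(5 + Y)
E(O) = -3 + 3*O
q(f) = -8 (q(f) = -4 - (5 - 1) = -4 - 1*4 = -4 - 4 = -8)
1471 + ((10*(-1))*q(E(2)))*111 = 1471 + ((10*(-1))*(-8))*111 = 1471 - 10*(-8)*111 = 1471 + 80*111 = 1471 + 8880 = 10351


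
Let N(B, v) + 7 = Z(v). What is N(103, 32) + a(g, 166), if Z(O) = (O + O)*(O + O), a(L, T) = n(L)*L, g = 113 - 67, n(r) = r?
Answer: 6205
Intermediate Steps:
g = 46
a(L, T) = L² (a(L, T) = L*L = L²)
Z(O) = 4*O² (Z(O) = (2*O)*(2*O) = 4*O²)
N(B, v) = -7 + 4*v²
N(103, 32) + a(g, 166) = (-7 + 4*32²) + 46² = (-7 + 4*1024) + 2116 = (-7 + 4096) + 2116 = 4089 + 2116 = 6205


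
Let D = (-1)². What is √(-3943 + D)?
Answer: 3*I*√438 ≈ 62.785*I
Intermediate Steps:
D = 1
√(-3943 + D) = √(-3943 + 1) = √(-3942) = 3*I*√438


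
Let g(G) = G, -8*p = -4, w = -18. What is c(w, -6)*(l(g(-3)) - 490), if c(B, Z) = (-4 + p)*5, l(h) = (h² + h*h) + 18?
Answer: 7945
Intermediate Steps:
p = ½ (p = -⅛*(-4) = ½ ≈ 0.50000)
l(h) = 18 + 2*h² (l(h) = (h² + h²) + 18 = 2*h² + 18 = 18 + 2*h²)
c(B, Z) = -35/2 (c(B, Z) = (-4 + ½)*5 = -7/2*5 = -35/2)
c(w, -6)*(l(g(-3)) - 490) = -35*((18 + 2*(-3)²) - 490)/2 = -35*((18 + 2*9) - 490)/2 = -35*((18 + 18) - 490)/2 = -35*(36 - 490)/2 = -35/2*(-454) = 7945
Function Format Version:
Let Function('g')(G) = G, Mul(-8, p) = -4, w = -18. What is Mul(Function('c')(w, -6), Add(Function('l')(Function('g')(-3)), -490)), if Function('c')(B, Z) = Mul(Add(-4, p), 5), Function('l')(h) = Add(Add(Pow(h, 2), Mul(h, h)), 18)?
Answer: 7945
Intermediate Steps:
p = Rational(1, 2) (p = Mul(Rational(-1, 8), -4) = Rational(1, 2) ≈ 0.50000)
Function('l')(h) = Add(18, Mul(2, Pow(h, 2))) (Function('l')(h) = Add(Add(Pow(h, 2), Pow(h, 2)), 18) = Add(Mul(2, Pow(h, 2)), 18) = Add(18, Mul(2, Pow(h, 2))))
Function('c')(B, Z) = Rational(-35, 2) (Function('c')(B, Z) = Mul(Add(-4, Rational(1, 2)), 5) = Mul(Rational(-7, 2), 5) = Rational(-35, 2))
Mul(Function('c')(w, -6), Add(Function('l')(Function('g')(-3)), -490)) = Mul(Rational(-35, 2), Add(Add(18, Mul(2, Pow(-3, 2))), -490)) = Mul(Rational(-35, 2), Add(Add(18, Mul(2, 9)), -490)) = Mul(Rational(-35, 2), Add(Add(18, 18), -490)) = Mul(Rational(-35, 2), Add(36, -490)) = Mul(Rational(-35, 2), -454) = 7945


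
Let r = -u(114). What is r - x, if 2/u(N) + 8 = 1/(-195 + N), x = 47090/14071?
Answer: -28281908/9132079 ≈ -3.0970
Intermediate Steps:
x = 47090/14071 (x = 47090*(1/14071) = 47090/14071 ≈ 3.3466)
u(N) = 2/(-8 + 1/(-195 + N))
r = 162/649 (r = -2*(195 - 1*114)/(-1561 + 8*114) = -2*(195 - 114)/(-1561 + 912) = -2*81/(-649) = -2*(-1)*81/649 = -1*(-162/649) = 162/649 ≈ 0.24961)
r - x = 162/649 - 1*47090/14071 = 162/649 - 47090/14071 = -28281908/9132079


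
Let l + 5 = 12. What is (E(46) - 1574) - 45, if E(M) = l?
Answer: -1612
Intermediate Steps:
l = 7 (l = -5 + 12 = 7)
E(M) = 7
(E(46) - 1574) - 45 = (7 - 1574) - 45 = -1567 - 45 = -1612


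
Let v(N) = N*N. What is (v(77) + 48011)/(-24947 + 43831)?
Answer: 13485/4721 ≈ 2.8564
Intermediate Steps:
v(N) = N²
(v(77) + 48011)/(-24947 + 43831) = (77² + 48011)/(-24947 + 43831) = (5929 + 48011)/18884 = 53940*(1/18884) = 13485/4721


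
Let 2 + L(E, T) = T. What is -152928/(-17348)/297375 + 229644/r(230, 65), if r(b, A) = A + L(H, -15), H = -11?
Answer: 8227094428101/1719620500 ≈ 4784.3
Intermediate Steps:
L(E, T) = -2 + T
r(b, A) = -17 + A (r(b, A) = A + (-2 - 15) = A - 17 = -17 + A)
-152928/(-17348)/297375 + 229644/r(230, 65) = -152928/(-17348)/297375 + 229644/(-17 + 65) = -152928*(-1/17348)*(1/297375) + 229644/48 = (38232/4337)*(1/297375) + 229644*(1/48) = 12744/429905125 + 19137/4 = 8227094428101/1719620500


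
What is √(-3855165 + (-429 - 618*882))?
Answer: 383*I*√30 ≈ 2097.8*I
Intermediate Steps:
√(-3855165 + (-429 - 618*882)) = √(-3855165 + (-429 - 545076)) = √(-3855165 - 545505) = √(-4400670) = 383*I*√30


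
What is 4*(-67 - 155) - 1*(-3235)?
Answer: 2347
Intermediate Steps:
4*(-67 - 155) - 1*(-3235) = 4*(-222) + 3235 = -888 + 3235 = 2347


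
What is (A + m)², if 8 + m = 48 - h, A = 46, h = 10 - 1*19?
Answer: 9025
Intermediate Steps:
h = -9 (h = 10 - 19 = -9)
m = 49 (m = -8 + (48 - 1*(-9)) = -8 + (48 + 9) = -8 + 57 = 49)
(A + m)² = (46 + 49)² = 95² = 9025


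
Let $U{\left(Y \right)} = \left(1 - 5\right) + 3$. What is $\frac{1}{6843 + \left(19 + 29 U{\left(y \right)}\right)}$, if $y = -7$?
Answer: $\frac{1}{6833} \approx 0.00014635$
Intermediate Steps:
$U{\left(Y \right)} = -1$ ($U{\left(Y \right)} = -4 + 3 = -1$)
$\frac{1}{6843 + \left(19 + 29 U{\left(y \right)}\right)} = \frac{1}{6843 + \left(19 + 29 \left(-1\right)\right)} = \frac{1}{6843 + \left(19 - 29\right)} = \frac{1}{6843 - 10} = \frac{1}{6833}$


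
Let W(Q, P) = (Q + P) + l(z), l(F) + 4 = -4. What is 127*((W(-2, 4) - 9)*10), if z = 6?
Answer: -19050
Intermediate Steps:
l(F) = -8 (l(F) = -4 - 4 = -8)
W(Q, P) = -8 + P + Q (W(Q, P) = (Q + P) - 8 = (P + Q) - 8 = -8 + P + Q)
127*((W(-2, 4) - 9)*10) = 127*(((-8 + 4 - 2) - 9)*10) = 127*((-6 - 9)*10) = 127*(-15*10) = 127*(-150) = -19050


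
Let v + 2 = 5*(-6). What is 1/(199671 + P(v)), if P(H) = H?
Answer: 1/199639 ≈ 5.0090e-6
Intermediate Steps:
v = -32 (v = -2 + 5*(-6) = -2 - 30 = -32)
1/(199671 + P(v)) = 1/(199671 - 32) = 1/199639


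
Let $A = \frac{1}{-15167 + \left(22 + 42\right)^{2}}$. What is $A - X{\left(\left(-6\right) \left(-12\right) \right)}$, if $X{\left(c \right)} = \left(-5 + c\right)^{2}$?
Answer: $- \frac{49697720}{11071} \approx -4489.0$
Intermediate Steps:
$A = - \frac{1}{11071}$ ($A = \frac{1}{-15167 + 64^{2}} = \frac{1}{-15167 + 4096} = \frac{1}{-11071} = - \frac{1}{11071} \approx -9.0326 \cdot 10^{-5}$)
$A - X{\left(\left(-6\right) \left(-12\right) \right)} = - \frac{1}{11071} - \left(-5 - -72\right)^{2} = - \frac{1}{11071} - \left(-5 + 72\right)^{2} = - \frac{1}{11071} - 67^{2} = - \frac{1}{11071} - 4489 = - \frac{49697720}{11071}$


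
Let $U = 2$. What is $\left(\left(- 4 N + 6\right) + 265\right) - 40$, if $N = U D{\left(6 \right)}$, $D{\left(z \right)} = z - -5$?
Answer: $143$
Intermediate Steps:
$D{\left(z \right)} = 5 + z$ ($D{\left(z \right)} = z + 5 = 5 + z$)
$N = 22$ ($N = 2 \left(5 + 6\right) = 2 \cdot 11 = 22$)
$\left(\left(- 4 N + 6\right) + 265\right) - 40 = \left(\left(\left(-4\right) 22 + 6\right) + 265\right) - 40 = \left(\left(-88 + 6\right) + 265\right) - 40 = \left(-82 + 265\right) - 40 = 183 - 40 = 143$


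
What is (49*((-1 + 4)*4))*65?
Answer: 38220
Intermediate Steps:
(49*((-1 + 4)*4))*65 = (49*(3*4))*65 = (49*12)*65 = 588*65 = 38220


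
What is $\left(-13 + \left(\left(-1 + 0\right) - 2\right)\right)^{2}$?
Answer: $256$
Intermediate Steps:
$\left(-13 + \left(\left(-1 + 0\right) - 2\right)\right)^{2} = \left(-13 - 3\right)^{2} = \left(-16\right)^{2} = 256$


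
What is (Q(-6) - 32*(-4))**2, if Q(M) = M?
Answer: 14884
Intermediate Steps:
(Q(-6) - 32*(-4))**2 = (-6 - 32*(-4))**2 = (-6 + 128)**2 = 122**2 = 14884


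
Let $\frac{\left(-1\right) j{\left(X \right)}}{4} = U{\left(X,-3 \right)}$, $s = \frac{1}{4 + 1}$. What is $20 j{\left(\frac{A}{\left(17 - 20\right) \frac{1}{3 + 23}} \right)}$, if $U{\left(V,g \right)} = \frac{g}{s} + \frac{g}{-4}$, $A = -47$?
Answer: $1140$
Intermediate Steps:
$s = \frac{1}{5} \approx 0.2$
$U{\left(V,g \right)} = \frac{19 g}{4}$ ($U{\left(V,g \right)} = g \frac{1}{\frac{1}{5}} + \frac{g}{-4} = g 5 + g \left(- \frac{1}{4}\right) = 5 g - \frac{g}{4} = \frac{19 g}{4}$)
$j{\left(X \right)} = 57$ ($j{\left(X \right)} = - 4 \cdot \frac{19}{4} \left(-3\right) = \left(-4\right) \left(- \frac{57}{4}\right) = 57$)
$20 j{\left(\frac{A}{\left(17 - 20\right) \frac{1}{3 + 23}} \right)} = 20 \cdot 57 = 1140$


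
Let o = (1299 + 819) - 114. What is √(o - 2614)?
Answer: I*√610 ≈ 24.698*I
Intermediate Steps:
o = 2004 (o = 2118 - 114 = 2004)
√(o - 2614) = √(2004 - 2614) = √(-610) = I*√610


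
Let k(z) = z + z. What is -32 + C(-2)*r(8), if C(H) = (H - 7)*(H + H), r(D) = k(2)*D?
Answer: 1120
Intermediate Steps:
k(z) = 2*z
r(D) = 4*D (r(D) = (2*2)*D = 4*D)
C(H) = 2*H*(-7 + H) (C(H) = (-7 + H)*(2*H) = 2*H*(-7 + H))
-32 + C(-2)*r(8) = -32 + (2*(-2)*(-7 - 2))*(4*8) = -32 + (2*(-2)*(-9))*32 = -32 + 36*32 = -32 + 1152 = 1120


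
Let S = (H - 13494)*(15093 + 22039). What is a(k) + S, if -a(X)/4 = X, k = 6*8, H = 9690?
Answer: -141250320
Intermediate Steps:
k = 48
a(X) = -4*X
S = -141250128 (S = (9690 - 13494)*(15093 + 22039) = -3804*37132 = -141250128)
a(k) + S = -4*48 - 141250128 = -192 - 141250128 = -141250320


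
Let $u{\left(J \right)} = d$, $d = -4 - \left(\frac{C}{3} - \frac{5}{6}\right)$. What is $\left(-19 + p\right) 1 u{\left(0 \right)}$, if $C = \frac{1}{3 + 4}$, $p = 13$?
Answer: $\frac{135}{7} \approx 19.286$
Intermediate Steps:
$C = \frac{1}{7} \approx 0.14286$
$d = - \frac{45}{14}$ ($d = -4 - \left(\frac{1}{7 \cdot 3} - \frac{5}{6}\right) = -4 - \left(\frac{1}{7} \cdot \frac{1}{3} - \frac{5}{6}\right) = -4 - \left(\frac{1}{21} - \frac{5}{6}\right) = -4 - - \frac{11}{14} = -4 + \frac{11}{14} = - \frac{45}{14} \approx -3.2143$)
$u{\left(J \right)} = - \frac{45}{14}$
$\left(-19 + p\right) 1 u{\left(0 \right)} = \left(-19 + 13\right) 1 \left(- \frac{45}{14}\right) = \left(-6\right) 1 \left(- \frac{45}{14}\right) = \left(-6\right) \left(- \frac{45}{14}\right) = \frac{135}{7}$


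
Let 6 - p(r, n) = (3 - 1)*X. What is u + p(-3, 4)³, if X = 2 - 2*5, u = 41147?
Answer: 51795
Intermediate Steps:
X = -8 (X = 2 - 10 = -8)
p(r, n) = 22 (p(r, n) = 6 - (3 - 1)*(-8) = 6 - 2*(-8) = 6 - 1*(-16) = 6 + 16 = 22)
u + p(-3, 4)³ = 41147 + 22³ = 41147 + 10648 = 51795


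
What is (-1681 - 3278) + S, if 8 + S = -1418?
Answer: -6385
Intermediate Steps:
S = -1426 (S = -8 - 1418 = -1426)
(-1681 - 3278) + S = (-1681 - 3278) - 1426 = -4959 - 1426 = -6385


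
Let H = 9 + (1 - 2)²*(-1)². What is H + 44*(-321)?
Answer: -14114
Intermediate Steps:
H = 10 (H = 9 + (-1)²*1 = 9 + 1*1 = 9 + 1 = 10)
H + 44*(-321) = 10 + 44*(-321) = 10 - 14124 = -14114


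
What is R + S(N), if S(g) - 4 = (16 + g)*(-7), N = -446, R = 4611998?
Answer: 4615012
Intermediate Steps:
S(g) = -108 - 7*g (S(g) = 4 + (16 + g)*(-7) = 4 + (-112 - 7*g) = -108 - 7*g)
R + S(N) = 4611998 + (-108 - 7*(-446)) = 4611998 + (-108 + 3122) = 4611998 + 3014 = 4615012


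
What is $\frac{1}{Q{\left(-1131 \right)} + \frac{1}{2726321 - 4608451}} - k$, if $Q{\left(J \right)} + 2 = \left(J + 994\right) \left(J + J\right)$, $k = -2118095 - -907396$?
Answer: $\frac{706148702916213471}{583257029959} \approx 1.2107 \cdot 10^{6}$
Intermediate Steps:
$k = -1210699$ ($k = -2118095 + 907396 = -1210699$)
$Q{\left(J \right)} = -2 + 2 J \left(994 + J\right)$ ($Q{\left(J \right)} = -2 + \left(J + 994\right) \left(J + J\right) = -2 + \left(994 + J\right) 2 J = -2 + 2 J \left(994 + J\right)$)
$\frac{1}{Q{\left(-1131 \right)} + \frac{1}{2726321 - 4608451}} - k = \frac{1}{\left(-2 + 2 \left(-1131\right)^{2} + 1988 \left(-1131\right)\right) + \frac{1}{2726321 - 4608451}} - -1210699 = \frac{1}{\left(-2 + 2 \cdot 1279161 - 2248428\right) + \frac{1}{-1882130}} + 1210699 = \frac{1}{\left(-2 + 2558322 - 2248428\right) - \frac{1}{1882130}} + 1210699 = \frac{1}{309892 - \frac{1}{1882130}} + 1210699 = \frac{1}{\frac{583257029959}{1882130}} + 1210699 = \frac{1882130}{583257029959} + 1210699 = \frac{706148702916213471}{583257029959}$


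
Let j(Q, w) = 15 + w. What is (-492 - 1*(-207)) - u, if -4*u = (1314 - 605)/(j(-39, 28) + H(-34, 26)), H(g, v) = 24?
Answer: -75671/268 ≈ -282.35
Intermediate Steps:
u = -709/268 (u = -(1314 - 605)/(4*((15 + 28) + 24)) = -709/(4*(43 + 24)) = -709/(4*67) = -¼*709/67 = -709/268 ≈ -2.6455)
(-492 - 1*(-207)) - u = (-492 - 1*(-207)) - 1*(-709/268) = (-492 + 207) + 709/268 = -285 + 709/268 = -75671/268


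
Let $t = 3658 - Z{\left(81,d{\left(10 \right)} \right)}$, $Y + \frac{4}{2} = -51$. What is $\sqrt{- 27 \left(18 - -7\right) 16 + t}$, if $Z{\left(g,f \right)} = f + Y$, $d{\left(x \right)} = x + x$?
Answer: $i \sqrt{7109} \approx 84.315 i$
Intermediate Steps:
$Y = -53$ ($Y = -2 - 51 = -53$)
$d{\left(x \right)} = 2 x$
$Z{\left(g,f \right)} = -53 + f$ ($Z{\left(g,f \right)} = f - 53 = -53 + f$)
$t = 3691$ ($t = 3658 - \left(-53 + 2 \cdot 10\right) = 3658 - \left(-53 + 20\right) = 3658 - -33 = 3658 + 33 = 3691$)
$\sqrt{- 27 \left(18 - -7\right) 16 + t} = \sqrt{- 27 \left(18 - -7\right) 16 + 3691} = \sqrt{- 27 \left(18 + 7\right) 16 + 3691} = \sqrt{\left(-27\right) 25 \cdot 16 + 3691} = \sqrt{\left(-675\right) 16 + 3691} = \sqrt{-10800 + 3691} = \sqrt{-7109} = i \sqrt{7109}$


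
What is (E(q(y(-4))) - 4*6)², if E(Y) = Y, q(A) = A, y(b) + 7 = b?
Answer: 1225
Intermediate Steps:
y(b) = -7 + b
(E(q(y(-4))) - 4*6)² = ((-7 - 4) - 4*6)² = (-11 - 24)² = (-35)² = 1225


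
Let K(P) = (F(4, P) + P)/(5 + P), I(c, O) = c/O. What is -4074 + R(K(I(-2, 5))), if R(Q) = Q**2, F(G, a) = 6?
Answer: -2154362/529 ≈ -4072.5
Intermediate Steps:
K(P) = (6 + P)/(5 + P)
-4074 + R(K(I(-2, 5))) = -4074 + ((6 - 2/5)/(5 - 2/5))**2 = -4074 + ((28/5)/(23/5))**2 = -4074 + ((5/23)*(28/5))**2 = -4074 + (28/23)**2 = -4074 + 784/529 = -2154362/529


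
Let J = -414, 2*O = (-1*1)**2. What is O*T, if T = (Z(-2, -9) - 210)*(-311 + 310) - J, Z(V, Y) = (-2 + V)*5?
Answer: 322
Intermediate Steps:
Z(V, Y) = -10 + 5*V
O = 1/2 (O = (-1*1)**2/2 = (1/2)*(-1)**2 = (1/2)*1 = 1/2 ≈ 0.50000)
T = 644 (T = ((-10 + 5*(-2)) - 210)*(-311 + 310) - 1*(-414) = ((-10 - 10) - 210)*(-1) + 414 = (-20 - 210)*(-1) + 414 = -230*(-1) + 414 = 230 + 414 = 644)
O*T = (1/2)*644 = 322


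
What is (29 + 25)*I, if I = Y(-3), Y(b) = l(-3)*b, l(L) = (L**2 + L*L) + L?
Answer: -2430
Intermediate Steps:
l(L) = L + 2*L**2 (l(L) = (L**2 + L**2) + L = 2*L**2 + L = L + 2*L**2)
Y(b) = 15*b (Y(b) = (-3*(1 + 2*(-3)))*b = (-3*(1 - 6))*b = (-3*(-5))*b = 15*b)
I = -45 (I = 15*(-3) = -45)
(29 + 25)*I = (29 + 25)*(-45) = 54*(-45) = -2430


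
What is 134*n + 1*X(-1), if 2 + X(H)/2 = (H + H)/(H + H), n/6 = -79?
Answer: -63518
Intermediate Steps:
n = -474 (n = 6*(-79) = -474)
X(H) = -2 (X(H) = -4 + 2*((H + H)/(H + H)) = -4 + 2*((2*H)/((2*H))) = -4 + 2*((2*H)*(1/(2*H))) = -4 + 2*1 = -4 + 2 = -2)
134*n + 1*X(-1) = 134*(-474) + 1*(-2) = -63516 - 2 = -63518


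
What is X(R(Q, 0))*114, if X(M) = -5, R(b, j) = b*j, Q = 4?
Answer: -570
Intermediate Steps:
X(R(Q, 0))*114 = -5*114 = -570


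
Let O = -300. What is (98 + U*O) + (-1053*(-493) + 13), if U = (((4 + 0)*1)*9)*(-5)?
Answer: 573240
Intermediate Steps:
U = -180 (U = ((4*1)*9)*(-5) = (4*9)*(-5) = 36*(-5) = -180)
(98 + U*O) + (-1053*(-493) + 13) = (98 - 180*(-300)) + (-1053*(-493) + 13) = (98 + 54000) + (519129 + 13) = 54098 + 519142 = 573240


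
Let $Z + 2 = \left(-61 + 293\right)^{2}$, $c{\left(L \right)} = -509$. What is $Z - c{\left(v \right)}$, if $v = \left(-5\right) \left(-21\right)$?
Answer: $54331$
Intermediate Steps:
$v = 105$
$Z = 53822$ ($Z = -2 + \left(-61 + 293\right)^{2} = -2 + 232^{2} = -2 + 53824 = 53822$)
$Z - c{\left(v \right)} = 53822 - -509 = 53822 + 509 = 54331$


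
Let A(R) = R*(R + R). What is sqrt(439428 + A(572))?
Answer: 2*sqrt(273449) ≈ 1045.8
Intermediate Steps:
A(R) = 2*R**2 (A(R) = R*(2*R) = 2*R**2)
sqrt(439428 + A(572)) = sqrt(439428 + 2*572**2) = sqrt(439428 + 2*327184) = sqrt(439428 + 654368) = sqrt(1093796) = 2*sqrt(273449)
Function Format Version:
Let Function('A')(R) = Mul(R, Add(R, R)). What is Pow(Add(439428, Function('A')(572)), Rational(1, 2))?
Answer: Mul(2, Pow(273449, Rational(1, 2))) ≈ 1045.8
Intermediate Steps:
Function('A')(R) = Mul(2, Pow(R, 2)) (Function('A')(R) = Mul(R, Mul(2, R)) = Mul(2, Pow(R, 2)))
Pow(Add(439428, Function('A')(572)), Rational(1, 2)) = Pow(Add(439428, Mul(2, Pow(572, 2))), Rational(1, 2)) = Pow(Add(439428, Mul(2, 327184)), Rational(1, 2)) = Pow(Add(439428, 654368), Rational(1, 2)) = Pow(1093796, Rational(1, 2)) = Mul(2, Pow(273449, Rational(1, 2)))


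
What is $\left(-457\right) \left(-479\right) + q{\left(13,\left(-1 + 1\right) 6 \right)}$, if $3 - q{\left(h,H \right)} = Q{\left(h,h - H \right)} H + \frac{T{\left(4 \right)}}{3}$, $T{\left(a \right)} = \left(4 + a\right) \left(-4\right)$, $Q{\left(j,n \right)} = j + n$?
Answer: $\frac{656750}{3} \approx 2.1892 \cdot 10^{5}$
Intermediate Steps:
$T{\left(a \right)} = -16 - 4 a$
$q{\left(h,H \right)} = \frac{41}{3} - H \left(- H + 2 h\right)$ ($q{\left(h,H \right)} = 3 - \left(\left(h - \left(H - h\right)\right) H + \frac{-16 - 16}{3}\right) = 3 - \left(\left(- H + 2 h\right) H + \left(-16 - 16\right) \frac{1}{3}\right) = 3 - \left(H \left(- H + 2 h\right) - \frac{32}{3}\right) = 3 - \left(- \frac{32}{3} + H \left(- H + 2 h\right)\right) = \frac{41}{3} - H \left(- H + 2 h\right)$)
$\left(-457\right) \left(-479\right) + q{\left(13,\left(-1 + 1\right) 6 \right)} = \left(-457\right) \left(-479\right) + \left(\frac{41}{3} + \left(-1 + 1\right) 6 \left(\left(-1 + 1\right) 6 - 26\right)\right) = 218903 + \left(\frac{41}{3} + 0 \cdot 6 \left(0 \cdot 6 - 26\right)\right) = 218903 + \left(\frac{41}{3} + 0 \left(0 - 26\right)\right) = 218903 + \left(\frac{41}{3} + 0 \left(-26\right)\right) = 218903 + \left(\frac{41}{3} + 0\right) = 218903 + \frac{41}{3} = \frac{656750}{3}$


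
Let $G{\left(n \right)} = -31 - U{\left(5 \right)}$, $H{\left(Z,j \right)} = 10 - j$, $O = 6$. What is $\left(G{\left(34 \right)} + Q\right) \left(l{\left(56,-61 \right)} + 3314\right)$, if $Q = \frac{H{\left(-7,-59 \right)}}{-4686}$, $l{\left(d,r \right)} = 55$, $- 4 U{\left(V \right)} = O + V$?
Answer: $- \frac{297479331}{3124} \approx -95224.0$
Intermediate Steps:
$U{\left(V \right)} = - \frac{3}{2} - \frac{V}{4}$ ($U{\left(V \right)} = - \frac{6 + V}{4} = - \frac{3}{2} - \frac{V}{4}$)
$Q = - \frac{23}{1562}$ ($Q = \frac{10 - -59}{-4686} = \left(10 + 59\right) \left(- \frac{1}{4686}\right) = 69 \left(- \frac{1}{4686}\right) = - \frac{23}{1562} \approx -0.014725$)
$G{\left(n \right)} = - \frac{113}{4}$ ($G{\left(n \right)} = -31 - \left(- \frac{3}{2} - \frac{5}{4}\right) = -31 - - \frac{11}{4} = -31 + \frac{11}{4} = - \frac{113}{4}$)
$\left(G{\left(34 \right)} + Q\right) \left(l{\left(56,-61 \right)} + 3314\right) = \left(- \frac{113}{4} - \frac{23}{1562}\right) \left(55 + 3314\right) = \left(- \frac{88299}{3124}\right) 3369 = - \frac{297479331}{3124}$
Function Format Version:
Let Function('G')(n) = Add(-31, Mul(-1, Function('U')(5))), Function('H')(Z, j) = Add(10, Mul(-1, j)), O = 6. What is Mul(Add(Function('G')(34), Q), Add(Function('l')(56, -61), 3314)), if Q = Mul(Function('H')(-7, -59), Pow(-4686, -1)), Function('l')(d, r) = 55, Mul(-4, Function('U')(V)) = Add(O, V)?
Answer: Rational(-297479331, 3124) ≈ -95224.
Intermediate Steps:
Function('U')(V) = Add(Rational(-3, 2), Mul(Rational(-1, 4), V)) (Function('U')(V) = Mul(Rational(-1, 4), Add(6, V)) = Add(Rational(-3, 2), Mul(Rational(-1, 4), V)))
Q = Rational(-23, 1562) (Q = Mul(Add(10, Mul(-1, -59)), Pow(-4686, -1)) = Mul(Add(10, 59), Rational(-1, 4686)) = Mul(69, Rational(-1, 4686)) = Rational(-23, 1562) ≈ -0.014725)
Function('G')(n) = Rational(-113, 4) (Function('G')(n) = Add(-31, Mul(-1, Add(Rational(-3, 2), Mul(Rational(-1, 4), 5)))) = Add(-31, Mul(-1, Add(Rational(-3, 2), Rational(-5, 4)))) = Add(-31, Mul(-1, Rational(-11, 4))) = Add(-31, Rational(11, 4)) = Rational(-113, 4))
Mul(Add(Function('G')(34), Q), Add(Function('l')(56, -61), 3314)) = Mul(Add(Rational(-113, 4), Rational(-23, 1562)), Add(55, 3314)) = Mul(Rational(-88299, 3124), 3369) = Rational(-297479331, 3124)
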